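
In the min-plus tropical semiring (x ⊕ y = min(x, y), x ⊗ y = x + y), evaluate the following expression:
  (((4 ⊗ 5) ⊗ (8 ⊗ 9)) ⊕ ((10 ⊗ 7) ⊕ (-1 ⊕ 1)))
(((4 ⊗ 5) ⊗ (8 ⊗ 9)) ⊕ ((10 ⊗ 7) ⊕ (-1 ⊕ 1))) = -1

Expand innermost to outermost. Recall ⊕ takes the minimum of its arguments and ⊗ takes their sum. Working out the expression (((4 ⊗ 5) ⊗ (8 ⊗ 9)) ⊕ ((10 ⊗ 7) ⊕ (-1 ⊕ 1))) gives -1.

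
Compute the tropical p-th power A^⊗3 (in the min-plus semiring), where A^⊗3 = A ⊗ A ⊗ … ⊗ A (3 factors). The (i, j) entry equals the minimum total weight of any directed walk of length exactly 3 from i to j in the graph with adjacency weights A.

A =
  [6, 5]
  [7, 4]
A^⊗3 =
  [16, 13]
  [15, 12]

Each entry (A^⊗3)_ij equals the minimum over all length-3 walks i = v_0 → v_1 → … → v_3 = j of Σ_t A[v_t][v_{t+1}]. For example, for (i, j) = (0, 1) we minimise over 4 possible intermediate vertex sequences; the minimum is 13, attained along the walk 0 → 1 → 1 → 1.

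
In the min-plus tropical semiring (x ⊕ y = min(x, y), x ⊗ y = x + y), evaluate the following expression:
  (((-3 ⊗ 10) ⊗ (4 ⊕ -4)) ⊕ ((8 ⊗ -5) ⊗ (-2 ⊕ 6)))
(((-3 ⊗ 10) ⊗ (4 ⊕ -4)) ⊕ ((8 ⊗ -5) ⊗ (-2 ⊕ 6))) = 1

Expand innermost to outermost. Recall ⊕ takes the minimum of its arguments and ⊗ takes their sum. Working out the expression (((-3 ⊗ 10) ⊗ (4 ⊕ -4)) ⊕ ((8 ⊗ -5) ⊗ (-2 ⊕ 6))) gives 1.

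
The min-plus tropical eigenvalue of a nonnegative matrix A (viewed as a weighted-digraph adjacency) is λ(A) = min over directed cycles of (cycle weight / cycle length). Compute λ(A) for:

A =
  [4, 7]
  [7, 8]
λ(A) = 4

Enumerate directed cycles and compute their means (weight / length). Sample:
  cycle 0 → 0: weight = 4, length = 1, mean = 4/1 ≈ 4.000
  cycle 1 → 1: weight = 8, length = 1, mean = 8/1 ≈ 8.000
  cycle 0 → 1 → 0: weight = 14, length = 2, mean = 14/2 ≈ 7.000
  cycle 1 → 0 → 1: weight = 14, length = 2, mean = 14/2 ≈ 7.000
Minimum mean = 4.000, attained e.g. along the cycle 0 → 0 with weight 4 and length 1. So λ(A) = 4/1 = 4.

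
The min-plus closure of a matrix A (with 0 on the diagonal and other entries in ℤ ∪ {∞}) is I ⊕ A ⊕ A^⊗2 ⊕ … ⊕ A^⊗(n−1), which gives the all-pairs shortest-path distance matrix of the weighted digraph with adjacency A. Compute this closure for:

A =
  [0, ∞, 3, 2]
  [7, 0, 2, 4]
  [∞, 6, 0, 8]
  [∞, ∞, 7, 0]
Closure =
  [0, 9, 3, 2]
  [7, 0, 2, 4]
  [13, 6, 0, 8]
  [20, 13, 7, 0]

This is the Floyd-Warshall all-pairs shortest-path computation. For each intermediate vertex k = 0, 1, …, 3, update dist[i][j] ← min(dist[i][j], dist[i][k] + dist[k][j]). The final matrix gives, for each (i, j), the minimum total weight of any directed path from i to j (possibly empty when i = j).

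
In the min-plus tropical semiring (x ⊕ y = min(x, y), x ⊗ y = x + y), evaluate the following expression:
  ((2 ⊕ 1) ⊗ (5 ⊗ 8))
((2 ⊕ 1) ⊗ (5 ⊗ 8)) = 14

Expand innermost to outermost. Recall ⊕ takes the minimum of its arguments and ⊗ takes their sum. Working out the expression ((2 ⊕ 1) ⊗ (5 ⊗ 8)) gives 14.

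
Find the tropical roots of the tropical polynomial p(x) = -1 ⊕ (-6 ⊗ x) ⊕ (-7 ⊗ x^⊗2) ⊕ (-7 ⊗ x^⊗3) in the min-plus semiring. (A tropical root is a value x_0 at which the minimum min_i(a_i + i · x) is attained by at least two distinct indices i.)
Roots: {0, 1, 5}

Each tropical root is a break point of the lower envelope of the lines y = a_i + i · x (there are 4 lines, with slopes 0, 1, ..., 3). Only the lines that attain the minimum somewhere contribute to roots; other lines are dominated. Here the surviving (envelope) indices are i = 3, i = 2, i = 1, i = 0.
Intersections between consecutive envelope lines give the roots: for adjacent envelope indices i < j the intersection is x = (a_i − a_j) / (j − i). Reading off the sorted break points: {0, 1, 5}.
Verification: at each break x_0, at least two indices attain the minimum of min_i(a_i + i · x_0).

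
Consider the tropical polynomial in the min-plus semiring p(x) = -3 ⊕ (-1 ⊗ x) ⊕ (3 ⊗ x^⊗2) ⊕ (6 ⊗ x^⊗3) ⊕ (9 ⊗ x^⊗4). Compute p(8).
p(8) = -3

A tropical monomial a ⊗ x^⊗i evaluates to a + i · x. Evaluating each term at x = 8:
  Term 0 contributes -3 + 0 · 8 = -3
  Term 1 contributes -1 + 1 · 8 = 7
  Term 2 contributes 3 + 2 · 8 = 19
  Term 3 contributes 6 + 3 · 8 = 30
  Term 4 contributes 9 + 4 · 8 = 41
p(8) = ⊕ of these = min[-3, 7, 19, 30, 41] = -3.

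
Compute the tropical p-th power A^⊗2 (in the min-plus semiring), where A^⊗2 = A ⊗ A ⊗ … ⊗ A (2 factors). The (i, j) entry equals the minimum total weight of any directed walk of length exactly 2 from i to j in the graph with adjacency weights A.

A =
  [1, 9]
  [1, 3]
A^⊗2 =
  [2, 10]
  [2, 6]

Each entry (A^⊗2)_ij equals the minimum over all length-2 walks i = v_0 → v_1 → … → v_2 = j of Σ_t A[v_t][v_{t+1}]. For example, for (i, j) = (0, 1) we minimise over 2 possible intermediate vertex sequences; the minimum is 10, attained along the walk 0 → 0 → 1.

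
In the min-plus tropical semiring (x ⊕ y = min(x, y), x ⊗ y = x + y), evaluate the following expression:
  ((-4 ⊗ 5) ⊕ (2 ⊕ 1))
((-4 ⊗ 5) ⊕ (2 ⊕ 1)) = 1

Expand innermost to outermost. Recall ⊕ takes the minimum of its arguments and ⊗ takes their sum. Working out the expression ((-4 ⊗ 5) ⊕ (2 ⊕ 1)) gives 1.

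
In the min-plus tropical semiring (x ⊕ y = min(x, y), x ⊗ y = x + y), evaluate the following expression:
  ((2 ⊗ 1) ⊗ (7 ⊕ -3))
((2 ⊗ 1) ⊗ (7 ⊕ -3)) = 0

Expand innermost to outermost. Recall ⊕ takes the minimum of its arguments and ⊗ takes their sum. Working out the expression ((2 ⊗ 1) ⊗ (7 ⊕ -3)) gives 0.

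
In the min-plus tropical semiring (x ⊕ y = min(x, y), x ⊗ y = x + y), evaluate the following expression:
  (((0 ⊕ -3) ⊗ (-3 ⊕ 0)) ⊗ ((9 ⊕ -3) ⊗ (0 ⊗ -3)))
(((0 ⊕ -3) ⊗ (-3 ⊕ 0)) ⊗ ((9 ⊕ -3) ⊗ (0 ⊗ -3))) = -12

Expand innermost to outermost. Recall ⊕ takes the minimum of its arguments and ⊗ takes their sum. Working out the expression (((0 ⊕ -3) ⊗ (-3 ⊕ 0)) ⊗ ((9 ⊕ -3) ⊗ (0 ⊗ -3))) gives -12.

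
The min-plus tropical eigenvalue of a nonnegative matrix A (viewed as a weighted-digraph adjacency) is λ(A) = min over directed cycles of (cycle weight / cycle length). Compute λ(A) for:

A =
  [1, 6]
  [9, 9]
λ(A) = 1

Enumerate directed cycles and compute their means (weight / length). Sample:
  cycle 0 → 0: weight = 1, length = 1, mean = 1/1 ≈ 1.000
  cycle 1 → 1: weight = 9, length = 1, mean = 9/1 ≈ 9.000
  cycle 0 → 1 → 0: weight = 15, length = 2, mean = 15/2 ≈ 7.500
  cycle 1 → 0 → 1: weight = 15, length = 2, mean = 15/2 ≈ 7.500
Minimum mean = 1.000, attained e.g. along the cycle 0 → 0 with weight 1 and length 1. So λ(A) = 1/1 = 1.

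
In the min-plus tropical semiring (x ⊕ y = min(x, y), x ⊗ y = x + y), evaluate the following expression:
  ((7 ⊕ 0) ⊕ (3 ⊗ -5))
((7 ⊕ 0) ⊕ (3 ⊗ -5)) = -2

Expand innermost to outermost. Recall ⊕ takes the minimum of its arguments and ⊗ takes their sum. Working out the expression ((7 ⊕ 0) ⊕ (3 ⊗ -5)) gives -2.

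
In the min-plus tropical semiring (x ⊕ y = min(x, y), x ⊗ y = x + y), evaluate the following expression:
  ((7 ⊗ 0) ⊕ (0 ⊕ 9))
((7 ⊗ 0) ⊕ (0 ⊕ 9)) = 0

Expand innermost to outermost. Recall ⊕ takes the minimum of its arguments and ⊗ takes their sum. Working out the expression ((7 ⊗ 0) ⊕ (0 ⊕ 9)) gives 0.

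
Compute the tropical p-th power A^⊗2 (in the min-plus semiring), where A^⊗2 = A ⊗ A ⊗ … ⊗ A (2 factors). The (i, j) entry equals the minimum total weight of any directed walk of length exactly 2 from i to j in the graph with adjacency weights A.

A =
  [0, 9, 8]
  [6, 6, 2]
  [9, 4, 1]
A^⊗2 =
  [0, 9, 8]
  [6, 6, 3]
  [9, 5, 2]

Each entry (A^⊗2)_ij equals the minimum over all length-2 walks i = v_0 → v_1 → … → v_2 = j of Σ_t A[v_t][v_{t+1}]. For example, for (i, j) = (0, 2) we minimise over 3 possible intermediate vertex sequences; the minimum is 8, attained along the walk 0 → 0 → 2.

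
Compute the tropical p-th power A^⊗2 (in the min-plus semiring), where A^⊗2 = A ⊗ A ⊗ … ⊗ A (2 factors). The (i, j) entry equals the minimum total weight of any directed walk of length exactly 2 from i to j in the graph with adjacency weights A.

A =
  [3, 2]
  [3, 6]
A^⊗2 =
  [5, 5]
  [6, 5]

Each entry (A^⊗2)_ij equals the minimum over all length-2 walks i = v_0 → v_1 → … → v_2 = j of Σ_t A[v_t][v_{t+1}]. For example, for (i, j) = (0, 1) we minimise over 2 possible intermediate vertex sequences; the minimum is 5, attained along the walk 0 → 0 → 1.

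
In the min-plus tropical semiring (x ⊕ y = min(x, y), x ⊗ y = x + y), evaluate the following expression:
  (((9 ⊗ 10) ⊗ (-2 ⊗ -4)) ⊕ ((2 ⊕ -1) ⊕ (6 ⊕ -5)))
(((9 ⊗ 10) ⊗ (-2 ⊗ -4)) ⊕ ((2 ⊕ -1) ⊕ (6 ⊕ -5))) = -5

Expand innermost to outermost. Recall ⊕ takes the minimum of its arguments and ⊗ takes their sum. Working out the expression (((9 ⊗ 10) ⊗ (-2 ⊗ -4)) ⊕ ((2 ⊕ -1) ⊕ (6 ⊕ -5))) gives -5.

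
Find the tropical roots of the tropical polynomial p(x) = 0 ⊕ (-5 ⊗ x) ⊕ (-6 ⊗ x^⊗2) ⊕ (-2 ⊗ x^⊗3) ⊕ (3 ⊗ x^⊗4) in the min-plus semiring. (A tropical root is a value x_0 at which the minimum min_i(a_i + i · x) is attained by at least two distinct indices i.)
Roots: {-5, -4, 1, 5}

Each tropical root is a break point of the lower envelope of the lines y = a_i + i · x (there are 5 lines, with slopes 0, 1, ..., 4). Only the lines that attain the minimum somewhere contribute to roots; other lines are dominated. Here the surviving (envelope) indices are i = 4, i = 3, i = 2, i = 1, i = 0.
Intersections between consecutive envelope lines give the roots: for adjacent envelope indices i < j the intersection is x = (a_i − a_j) / (j − i). Reading off the sorted break points: {-5, -4, 1, 5}.
Verification: at each break x_0, at least two indices attain the minimum of min_i(a_i + i · x_0).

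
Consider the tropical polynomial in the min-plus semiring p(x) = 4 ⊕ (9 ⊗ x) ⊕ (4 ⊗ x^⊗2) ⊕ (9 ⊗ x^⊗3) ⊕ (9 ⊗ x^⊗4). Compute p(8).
p(8) = 4

A tropical monomial a ⊗ x^⊗i evaluates to a + i · x. Evaluating each term at x = 8:
  Term 0 contributes 4 + 0 · 8 = 4
  Term 1 contributes 9 + 1 · 8 = 17
  Term 2 contributes 4 + 2 · 8 = 20
  Term 3 contributes 9 + 3 · 8 = 33
  Term 4 contributes 9 + 4 · 8 = 41
p(8) = ⊕ of these = min[4, 17, 20, 33, 41] = 4.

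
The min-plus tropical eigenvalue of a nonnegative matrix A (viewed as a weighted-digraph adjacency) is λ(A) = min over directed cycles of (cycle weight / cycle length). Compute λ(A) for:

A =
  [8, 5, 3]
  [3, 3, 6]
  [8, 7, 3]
λ(A) = 3

Enumerate directed cycles and compute their means (weight / length). Sample:
  cycle 0 → 0: weight = 8, length = 1, mean = 8/1 ≈ 8.000
  cycle 1 → 1: weight = 3, length = 1, mean = 3/1 ≈ 3.000
  cycle 2 → 2: weight = 3, length = 1, mean = 3/1 ≈ 3.000
  cycle 0 → 1 → 0: weight = 8, length = 2, mean = 8/2 ≈ 4.000
  cycle 0 → 2 → 0: weight = 11, length = 2, mean = 11/2 ≈ 5.500
  cycle 1 → 0 → 1: weight = 8, length = 2, mean = 8/2 ≈ 4.000
Minimum mean = 3.000, attained e.g. along the cycle 1 → 1 with weight 3 and length 1. So λ(A) = 3/1 = 3.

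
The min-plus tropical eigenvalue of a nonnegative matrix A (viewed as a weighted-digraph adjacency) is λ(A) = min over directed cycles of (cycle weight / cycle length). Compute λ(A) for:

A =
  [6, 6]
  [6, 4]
λ(A) = 4

Enumerate directed cycles and compute their means (weight / length). Sample:
  cycle 0 → 0: weight = 6, length = 1, mean = 6/1 ≈ 6.000
  cycle 1 → 1: weight = 4, length = 1, mean = 4/1 ≈ 4.000
  cycle 0 → 1 → 0: weight = 12, length = 2, mean = 12/2 ≈ 6.000
  cycle 1 → 0 → 1: weight = 12, length = 2, mean = 12/2 ≈ 6.000
Minimum mean = 4.000, attained e.g. along the cycle 1 → 1 with weight 4 and length 1. So λ(A) = 4/1 = 4.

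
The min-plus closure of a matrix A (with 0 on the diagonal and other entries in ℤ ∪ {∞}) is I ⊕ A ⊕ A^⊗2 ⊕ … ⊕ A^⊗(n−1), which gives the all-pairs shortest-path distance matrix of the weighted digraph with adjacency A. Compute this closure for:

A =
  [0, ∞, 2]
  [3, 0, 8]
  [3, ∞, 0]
Closure =
  [0, ∞, 2]
  [3, 0, 5]
  [3, ∞, 0]

This is the Floyd-Warshall all-pairs shortest-path computation. For each intermediate vertex k = 0, 1, …, 2, update dist[i][j] ← min(dist[i][j], dist[i][k] + dist[k][j]). The final matrix gives, for each (i, j), the minimum total weight of any directed path from i to j (possibly empty when i = j).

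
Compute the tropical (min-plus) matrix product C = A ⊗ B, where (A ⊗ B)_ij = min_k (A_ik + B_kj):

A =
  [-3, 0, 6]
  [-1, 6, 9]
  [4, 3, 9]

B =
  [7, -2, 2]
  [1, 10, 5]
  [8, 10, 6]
A ⊗ B =
  [1, -5, -1]
  [6, -3, 1]
  [4, 2, 6]

Apply the min-plus product entry-by-entry:
  C[0][0] = min over k of (A[0][0] + B[0][0] = -3 + 7 = 4, A[0][1] + B[1][0] = 0 + 1 = 1, A[0][2] + B[2][0] = 6 + 8 = 14) = 1 (attained at k = 1)
  C[0][1] = min over k of (A[0][0] + B[0][1] = -3 + -2 = -5, A[0][1] + B[1][1] = 0 + 10 = 10, A[0][2] + B[2][1] = 6 + 10 = 16) = -5 (attained at k = 0)
  C[0][2] = min over k of (A[0][0] + B[0][2] = -3 + 2 = -1, A[0][1] + B[1][2] = 0 + 5 = 5, A[0][2] + B[2][2] = 6 + 6 = 12) = -1 (attained at k = 0)
  C[1][0] = min over k of (A[1][0] + B[0][0] = -1 + 7 = 6, A[1][1] + B[1][0] = 6 + 1 = 7, A[1][2] + B[2][0] = 9 + 8 = 17) = 6 (attained at k = 0)
  C[1][1] = min over k of (A[1][0] + B[0][1] = -1 + -2 = -3, A[1][1] + B[1][1] = 6 + 10 = 16, A[1][2] + B[2][1] = 9 + 10 = 19) = -3 (attained at k = 0)
  C[1][2] = min over k of (A[1][0] + B[0][2] = -1 + 2 = 1, A[1][1] + B[1][2] = 6 + 5 = 11, A[1][2] + B[2][2] = 9 + 6 = 15) = 1 (attained at k = 0)
  C[2][0] = min over k of (A[2][0] + B[0][0] = 4 + 7 = 11, A[2][1] + B[1][0] = 3 + 1 = 4, A[2][2] + B[2][0] = 9 + 8 = 17) = 4 (attained at k = 1)
  C[2][1] = min over k of (A[2][0] + B[0][1] = 4 + -2 = 2, A[2][1] + B[1][1] = 3 + 10 = 13, A[2][2] + B[2][1] = 9 + 10 = 19) = 2 (attained at k = 0)
  C[2][2] = min over k of (A[2][0] + B[0][2] = 4 + 2 = 6, A[2][1] + B[1][2] = 3 + 5 = 8, A[2][2] + B[2][2] = 9 + 6 = 15) = 6 (attained at k = 0)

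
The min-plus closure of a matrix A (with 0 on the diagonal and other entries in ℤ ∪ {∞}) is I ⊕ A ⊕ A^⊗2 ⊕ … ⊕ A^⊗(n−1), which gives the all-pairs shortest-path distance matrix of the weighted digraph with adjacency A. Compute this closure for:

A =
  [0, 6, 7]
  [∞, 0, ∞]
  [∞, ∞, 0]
Closure =
  [0, 6, 7]
  [∞, 0, ∞]
  [∞, ∞, 0]

This is the Floyd-Warshall all-pairs shortest-path computation. For each intermediate vertex k = 0, 1, …, 2, update dist[i][j] ← min(dist[i][j], dist[i][k] + dist[k][j]). The final matrix gives, for each (i, j), the minimum total weight of any directed path from i to j (possibly empty when i = j).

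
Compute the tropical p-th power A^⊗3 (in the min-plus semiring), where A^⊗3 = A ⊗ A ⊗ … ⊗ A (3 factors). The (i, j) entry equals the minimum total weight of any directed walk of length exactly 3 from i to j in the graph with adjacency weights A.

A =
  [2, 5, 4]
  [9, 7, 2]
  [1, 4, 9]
A^⊗3 =
  [6, 9, 8]
  [5, 8, 7]
  [5, 8, 7]

Each entry (A^⊗3)_ij equals the minimum over all length-3 walks i = v_0 → v_1 → … → v_3 = j of Σ_t A[v_t][v_{t+1}]. For example, for (i, j) = (0, 2) we minimise over 9 possible intermediate vertex sequences; the minimum is 8, attained along the walk 0 → 0 → 0 → 2.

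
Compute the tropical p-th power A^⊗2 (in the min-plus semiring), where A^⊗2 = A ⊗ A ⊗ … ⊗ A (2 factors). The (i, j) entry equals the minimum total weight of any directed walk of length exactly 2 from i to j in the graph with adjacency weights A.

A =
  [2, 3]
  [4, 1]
A^⊗2 =
  [4, 4]
  [5, 2]

Each entry (A^⊗2)_ij equals the minimum over all length-2 walks i = v_0 → v_1 → … → v_2 = j of Σ_t A[v_t][v_{t+1}]. For example, for (i, j) = (0, 1) we minimise over 2 possible intermediate vertex sequences; the minimum is 4, attained along the walk 0 → 1 → 1.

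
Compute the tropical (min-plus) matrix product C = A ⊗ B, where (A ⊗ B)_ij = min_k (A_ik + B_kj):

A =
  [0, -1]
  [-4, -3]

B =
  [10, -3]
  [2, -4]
A ⊗ B =
  [1, -5]
  [-1, -7]

Apply the min-plus product entry-by-entry:
  C[0][0] = min over k of (A[0][0] + B[0][0] = 0 + 10 = 10, A[0][1] + B[1][0] = -1 + 2 = 1) = 1 (attained at k = 1)
  C[0][1] = min over k of (A[0][0] + B[0][1] = 0 + -3 = -3, A[0][1] + B[1][1] = -1 + -4 = -5) = -5 (attained at k = 1)
  C[1][0] = min over k of (A[1][0] + B[0][0] = -4 + 10 = 6, A[1][1] + B[1][0] = -3 + 2 = -1) = -1 (attained at k = 1)
  C[1][1] = min over k of (A[1][0] + B[0][1] = -4 + -3 = -7, A[1][1] + B[1][1] = -3 + -4 = -7) = -7 (attained at k = 0)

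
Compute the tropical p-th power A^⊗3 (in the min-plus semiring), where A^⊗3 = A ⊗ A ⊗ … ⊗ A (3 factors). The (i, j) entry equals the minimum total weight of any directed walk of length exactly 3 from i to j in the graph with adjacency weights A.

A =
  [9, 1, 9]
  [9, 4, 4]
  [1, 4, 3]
A^⊗3 =
  [6, 9, 8]
  [8, 6, 10]
  [7, 5, 6]

Each entry (A^⊗3)_ij equals the minimum over all length-3 walks i = v_0 → v_1 → … → v_3 = j of Σ_t A[v_t][v_{t+1}]. For example, for (i, j) = (0, 2) we minimise over 9 possible intermediate vertex sequences; the minimum is 8, attained along the walk 0 → 1 → 2 → 2.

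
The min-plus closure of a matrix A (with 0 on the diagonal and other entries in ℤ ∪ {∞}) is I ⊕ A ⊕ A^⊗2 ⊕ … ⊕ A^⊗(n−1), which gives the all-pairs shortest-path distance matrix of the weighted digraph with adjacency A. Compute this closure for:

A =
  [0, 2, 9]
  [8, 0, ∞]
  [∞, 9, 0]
Closure =
  [0, 2, 9]
  [8, 0, 17]
  [17, 9, 0]

This is the Floyd-Warshall all-pairs shortest-path computation. For each intermediate vertex k = 0, 1, …, 2, update dist[i][j] ← min(dist[i][j], dist[i][k] + dist[k][j]). The final matrix gives, for each (i, j), the minimum total weight of any directed path from i to j (possibly empty when i = j).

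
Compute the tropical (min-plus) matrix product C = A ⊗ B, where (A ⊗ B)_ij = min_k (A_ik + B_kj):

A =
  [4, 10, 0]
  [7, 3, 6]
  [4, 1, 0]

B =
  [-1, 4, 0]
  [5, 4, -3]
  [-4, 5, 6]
A ⊗ B =
  [-4, 5, 4]
  [2, 7, 0]
  [-4, 5, -2]

Apply the min-plus product entry-by-entry:
  C[0][0] = min over k of (A[0][0] + B[0][0] = 4 + -1 = 3, A[0][1] + B[1][0] = 10 + 5 = 15, A[0][2] + B[2][0] = 0 + -4 = -4) = -4 (attained at k = 2)
  C[0][1] = min over k of (A[0][0] + B[0][1] = 4 + 4 = 8, A[0][1] + B[1][1] = 10 + 4 = 14, A[0][2] + B[2][1] = 0 + 5 = 5) = 5 (attained at k = 2)
  C[0][2] = min over k of (A[0][0] + B[0][2] = 4 + 0 = 4, A[0][1] + B[1][2] = 10 + -3 = 7, A[0][2] + B[2][2] = 0 + 6 = 6) = 4 (attained at k = 0)
  C[1][0] = min over k of (A[1][0] + B[0][0] = 7 + -1 = 6, A[1][1] + B[1][0] = 3 + 5 = 8, A[1][2] + B[2][0] = 6 + -4 = 2) = 2 (attained at k = 2)
  C[1][1] = min over k of (A[1][0] + B[0][1] = 7 + 4 = 11, A[1][1] + B[1][1] = 3 + 4 = 7, A[1][2] + B[2][1] = 6 + 5 = 11) = 7 (attained at k = 1)
  C[1][2] = min over k of (A[1][0] + B[0][2] = 7 + 0 = 7, A[1][1] + B[1][2] = 3 + -3 = 0, A[1][2] + B[2][2] = 6 + 6 = 12) = 0 (attained at k = 1)
  C[2][0] = min over k of (A[2][0] + B[0][0] = 4 + -1 = 3, A[2][1] + B[1][0] = 1 + 5 = 6, A[2][2] + B[2][0] = 0 + -4 = -4) = -4 (attained at k = 2)
  C[2][1] = min over k of (A[2][0] + B[0][1] = 4 + 4 = 8, A[2][1] + B[1][1] = 1 + 4 = 5, A[2][2] + B[2][1] = 0 + 5 = 5) = 5 (attained at k = 1)
  C[2][2] = min over k of (A[2][0] + B[0][2] = 4 + 0 = 4, A[2][1] + B[1][2] = 1 + -3 = -2, A[2][2] + B[2][2] = 0 + 6 = 6) = -2 (attained at k = 1)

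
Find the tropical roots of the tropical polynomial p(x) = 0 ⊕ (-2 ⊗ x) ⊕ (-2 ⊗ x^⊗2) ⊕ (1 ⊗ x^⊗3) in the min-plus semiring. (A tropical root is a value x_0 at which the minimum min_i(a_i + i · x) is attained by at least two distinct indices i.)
Roots: {-3, 0, 2}

Each tropical root is a break point of the lower envelope of the lines y = a_i + i · x (there are 4 lines, with slopes 0, 1, ..., 3). Only the lines that attain the minimum somewhere contribute to roots; other lines are dominated. Here the surviving (envelope) indices are i = 3, i = 2, i = 1, i = 0.
Intersections between consecutive envelope lines give the roots: for adjacent envelope indices i < j the intersection is x = (a_i − a_j) / (j − i). Reading off the sorted break points: {-3, 0, 2}.
Verification: at each break x_0, at least two indices attain the minimum of min_i(a_i + i · x_0).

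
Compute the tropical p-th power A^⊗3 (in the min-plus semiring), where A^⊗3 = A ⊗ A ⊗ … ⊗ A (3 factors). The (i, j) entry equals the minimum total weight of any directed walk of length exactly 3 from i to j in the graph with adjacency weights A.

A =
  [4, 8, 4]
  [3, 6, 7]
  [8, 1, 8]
A^⊗3 =
  [8, 9, 12]
  [11, 8, 11]
  [8, 9, 8]

Each entry (A^⊗3)_ij equals the minimum over all length-3 walks i = v_0 → v_1 → … → v_3 = j of Σ_t A[v_t][v_{t+1}]. For example, for (i, j) = (0, 2) we minimise over 9 possible intermediate vertex sequences; the minimum is 12, attained along the walk 0 → 0 → 0 → 2.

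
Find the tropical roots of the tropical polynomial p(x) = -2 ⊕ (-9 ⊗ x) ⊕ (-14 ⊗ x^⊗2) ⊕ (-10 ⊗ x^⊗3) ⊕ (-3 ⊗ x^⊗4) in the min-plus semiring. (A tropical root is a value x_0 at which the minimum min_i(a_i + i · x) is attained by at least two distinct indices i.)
Roots: {-7, -4, 5, 7}

Each tropical root is a break point of the lower envelope of the lines y = a_i + i · x (there are 5 lines, with slopes 0, 1, ..., 4). Only the lines that attain the minimum somewhere contribute to roots; other lines are dominated. Here the surviving (envelope) indices are i = 4, i = 3, i = 2, i = 1, i = 0.
Intersections between consecutive envelope lines give the roots: for adjacent envelope indices i < j the intersection is x = (a_i − a_j) / (j − i). Reading off the sorted break points: {-7, -4, 5, 7}.
Verification: at each break x_0, at least two indices attain the minimum of min_i(a_i + i · x_0).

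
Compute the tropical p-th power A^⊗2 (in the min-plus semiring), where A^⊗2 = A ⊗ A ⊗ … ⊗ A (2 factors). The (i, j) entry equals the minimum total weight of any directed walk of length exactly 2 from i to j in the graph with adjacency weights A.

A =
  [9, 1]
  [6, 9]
A^⊗2 =
  [7, 10]
  [15, 7]

Each entry (A^⊗2)_ij equals the minimum over all length-2 walks i = v_0 → v_1 → … → v_2 = j of Σ_t A[v_t][v_{t+1}]. For example, for (i, j) = (0, 1) we minimise over 2 possible intermediate vertex sequences; the minimum is 10, attained along the walk 0 → 0 → 1.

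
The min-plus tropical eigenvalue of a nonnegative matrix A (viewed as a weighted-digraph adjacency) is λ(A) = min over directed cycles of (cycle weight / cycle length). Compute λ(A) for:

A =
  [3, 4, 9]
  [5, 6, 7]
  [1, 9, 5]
λ(A) = 3

Enumerate directed cycles and compute their means (weight / length). Sample:
  cycle 0 → 0: weight = 3, length = 1, mean = 3/1 ≈ 3.000
  cycle 1 → 1: weight = 6, length = 1, mean = 6/1 ≈ 6.000
  cycle 2 → 2: weight = 5, length = 1, mean = 5/1 ≈ 5.000
  cycle 0 → 1 → 0: weight = 9, length = 2, mean = 9/2 ≈ 4.500
  cycle 0 → 2 → 0: weight = 10, length = 2, mean = 10/2 ≈ 5.000
  cycle 1 → 0 → 1: weight = 9, length = 2, mean = 9/2 ≈ 4.500
Minimum mean = 3.000, attained e.g. along the cycle 0 → 0 with weight 3 and length 1. So λ(A) = 3/1 = 3.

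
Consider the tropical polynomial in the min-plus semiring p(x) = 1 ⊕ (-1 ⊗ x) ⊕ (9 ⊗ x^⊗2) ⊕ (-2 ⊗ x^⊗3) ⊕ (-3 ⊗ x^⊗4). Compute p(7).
p(7) = 1

A tropical monomial a ⊗ x^⊗i evaluates to a + i · x. Evaluating each term at x = 7:
  Term 0 contributes 1 + 0 · 7 = 1
  Term 1 contributes -1 + 1 · 7 = 6
  Term 2 contributes 9 + 2 · 7 = 23
  Term 3 contributes -2 + 3 · 7 = 19
  Term 4 contributes -3 + 4 · 7 = 25
p(7) = ⊕ of these = min[1, 6, 23, 19, 25] = 1.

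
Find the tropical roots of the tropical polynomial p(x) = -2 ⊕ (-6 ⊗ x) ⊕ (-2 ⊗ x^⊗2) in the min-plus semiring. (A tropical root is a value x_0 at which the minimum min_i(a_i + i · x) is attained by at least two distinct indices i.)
Roots: {-4, 4}

Each tropical root is a break point of the lower envelope of the lines y = a_i + i · x (there are 3 lines, with slopes 0, 1, ..., 2). Only the lines that attain the minimum somewhere contribute to roots; other lines are dominated. Here the surviving (envelope) indices are i = 2, i = 1, i = 0.
Intersections between consecutive envelope lines give the roots: for adjacent envelope indices i < j the intersection is x = (a_i − a_j) / (j − i). Reading off the sorted break points: {-4, 4}.
Verification: at each break x_0, at least two indices attain the minimum of min_i(a_i + i · x_0).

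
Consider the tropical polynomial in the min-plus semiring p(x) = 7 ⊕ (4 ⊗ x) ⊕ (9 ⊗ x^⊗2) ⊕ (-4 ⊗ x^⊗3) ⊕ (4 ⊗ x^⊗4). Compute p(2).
p(2) = 2

A tropical monomial a ⊗ x^⊗i evaluates to a + i · x. Evaluating each term at x = 2:
  Term 0 contributes 7 + 0 · 2 = 7
  Term 1 contributes 4 + 1 · 2 = 6
  Term 2 contributes 9 + 2 · 2 = 13
  Term 3 contributes -4 + 3 · 2 = 2
  Term 4 contributes 4 + 4 · 2 = 12
p(2) = ⊕ of these = min[7, 6, 13, 2, 12] = 2.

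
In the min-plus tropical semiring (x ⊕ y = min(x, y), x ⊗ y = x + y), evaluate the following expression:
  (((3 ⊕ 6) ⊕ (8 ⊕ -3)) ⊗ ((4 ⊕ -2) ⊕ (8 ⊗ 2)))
(((3 ⊕ 6) ⊕ (8 ⊕ -3)) ⊗ ((4 ⊕ -2) ⊕ (8 ⊗ 2))) = -5

Expand innermost to outermost. Recall ⊕ takes the minimum of its arguments and ⊗ takes their sum. Working out the expression (((3 ⊕ 6) ⊕ (8 ⊕ -3)) ⊗ ((4 ⊕ -2) ⊕ (8 ⊗ 2))) gives -5.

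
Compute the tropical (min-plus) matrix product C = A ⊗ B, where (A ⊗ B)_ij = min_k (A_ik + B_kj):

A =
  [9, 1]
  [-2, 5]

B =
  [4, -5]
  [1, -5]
A ⊗ B =
  [2, -4]
  [2, -7]

Apply the min-plus product entry-by-entry:
  C[0][0] = min over k of (A[0][0] + B[0][0] = 9 + 4 = 13, A[0][1] + B[1][0] = 1 + 1 = 2) = 2 (attained at k = 1)
  C[0][1] = min over k of (A[0][0] + B[0][1] = 9 + -5 = 4, A[0][1] + B[1][1] = 1 + -5 = -4) = -4 (attained at k = 1)
  C[1][0] = min over k of (A[1][0] + B[0][0] = -2 + 4 = 2, A[1][1] + B[1][0] = 5 + 1 = 6) = 2 (attained at k = 0)
  C[1][1] = min over k of (A[1][0] + B[0][1] = -2 + -5 = -7, A[1][1] + B[1][1] = 5 + -5 = 0) = -7 (attained at k = 0)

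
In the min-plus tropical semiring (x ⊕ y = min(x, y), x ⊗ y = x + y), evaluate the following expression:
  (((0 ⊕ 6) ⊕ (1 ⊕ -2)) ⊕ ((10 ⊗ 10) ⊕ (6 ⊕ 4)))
(((0 ⊕ 6) ⊕ (1 ⊕ -2)) ⊕ ((10 ⊗ 10) ⊕ (6 ⊕ 4))) = -2

Expand innermost to outermost. Recall ⊕ takes the minimum of its arguments and ⊗ takes their sum. Working out the expression (((0 ⊕ 6) ⊕ (1 ⊕ -2)) ⊕ ((10 ⊗ 10) ⊕ (6 ⊕ 4))) gives -2.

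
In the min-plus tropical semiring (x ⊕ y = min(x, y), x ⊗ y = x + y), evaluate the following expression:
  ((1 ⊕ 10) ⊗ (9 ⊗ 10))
((1 ⊕ 10) ⊗ (9 ⊗ 10)) = 20

Expand innermost to outermost. Recall ⊕ takes the minimum of its arguments and ⊗ takes their sum. Working out the expression ((1 ⊕ 10) ⊗ (9 ⊗ 10)) gives 20.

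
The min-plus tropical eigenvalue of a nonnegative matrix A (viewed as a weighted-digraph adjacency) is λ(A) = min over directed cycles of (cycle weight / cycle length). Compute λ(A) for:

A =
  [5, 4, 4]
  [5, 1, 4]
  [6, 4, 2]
λ(A) = 1

Enumerate directed cycles and compute their means (weight / length). Sample:
  cycle 0 → 0: weight = 5, length = 1, mean = 5/1 ≈ 5.000
  cycle 1 → 1: weight = 1, length = 1, mean = 1/1 ≈ 1.000
  cycle 2 → 2: weight = 2, length = 1, mean = 2/1 ≈ 2.000
  cycle 0 → 1 → 0: weight = 9, length = 2, mean = 9/2 ≈ 4.500
  cycle 0 → 2 → 0: weight = 10, length = 2, mean = 10/2 ≈ 5.000
  cycle 1 → 0 → 1: weight = 9, length = 2, mean = 9/2 ≈ 4.500
Minimum mean = 1.000, attained e.g. along the cycle 1 → 1 with weight 1 and length 1. So λ(A) = 1/1 = 1.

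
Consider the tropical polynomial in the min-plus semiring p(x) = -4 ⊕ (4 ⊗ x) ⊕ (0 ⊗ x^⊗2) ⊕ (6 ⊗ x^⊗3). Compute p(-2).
p(-2) = -4

A tropical monomial a ⊗ x^⊗i evaluates to a + i · x. Evaluating each term at x = -2:
  Term 0 contributes -4 + 0 · -2 = -4
  Term 1 contributes 4 + 1 · -2 = 2
  Term 2 contributes 0 + 2 · -2 = -4
  Term 3 contributes 6 + 3 · -2 = 0
p(-2) = ⊕ of these = min[-4, 2, -4, 0] = -4.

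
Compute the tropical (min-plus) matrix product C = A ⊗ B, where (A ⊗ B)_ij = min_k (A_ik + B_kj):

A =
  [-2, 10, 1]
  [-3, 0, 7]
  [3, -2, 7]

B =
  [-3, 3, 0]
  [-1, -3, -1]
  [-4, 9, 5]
A ⊗ B =
  [-5, 1, -2]
  [-6, -3, -3]
  [-3, -5, -3]

Apply the min-plus product entry-by-entry:
  C[0][0] = min over k of (A[0][0] + B[0][0] = -2 + -3 = -5, A[0][1] + B[1][0] = 10 + -1 = 9, A[0][2] + B[2][0] = 1 + -4 = -3) = -5 (attained at k = 0)
  C[0][1] = min over k of (A[0][0] + B[0][1] = -2 + 3 = 1, A[0][1] + B[1][1] = 10 + -3 = 7, A[0][2] + B[2][1] = 1 + 9 = 10) = 1 (attained at k = 0)
  C[0][2] = min over k of (A[0][0] + B[0][2] = -2 + 0 = -2, A[0][1] + B[1][2] = 10 + -1 = 9, A[0][2] + B[2][2] = 1 + 5 = 6) = -2 (attained at k = 0)
  C[1][0] = min over k of (A[1][0] + B[0][0] = -3 + -3 = -6, A[1][1] + B[1][0] = 0 + -1 = -1, A[1][2] + B[2][0] = 7 + -4 = 3) = -6 (attained at k = 0)
  C[1][1] = min over k of (A[1][0] + B[0][1] = -3 + 3 = 0, A[1][1] + B[1][1] = 0 + -3 = -3, A[1][2] + B[2][1] = 7 + 9 = 16) = -3 (attained at k = 1)
  C[1][2] = min over k of (A[1][0] + B[0][2] = -3 + 0 = -3, A[1][1] + B[1][2] = 0 + -1 = -1, A[1][2] + B[2][2] = 7 + 5 = 12) = -3 (attained at k = 0)
  C[2][0] = min over k of (A[2][0] + B[0][0] = 3 + -3 = 0, A[2][1] + B[1][0] = -2 + -1 = -3, A[2][2] + B[2][0] = 7 + -4 = 3) = -3 (attained at k = 1)
  C[2][1] = min over k of (A[2][0] + B[0][1] = 3 + 3 = 6, A[2][1] + B[1][1] = -2 + -3 = -5, A[2][2] + B[2][1] = 7 + 9 = 16) = -5 (attained at k = 1)
  C[2][2] = min over k of (A[2][0] + B[0][2] = 3 + 0 = 3, A[2][1] + B[1][2] = -2 + -1 = -3, A[2][2] + B[2][2] = 7 + 5 = 12) = -3 (attained at k = 1)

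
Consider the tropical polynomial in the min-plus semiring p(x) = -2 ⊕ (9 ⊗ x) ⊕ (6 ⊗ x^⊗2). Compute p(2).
p(2) = -2

A tropical monomial a ⊗ x^⊗i evaluates to a + i · x. Evaluating each term at x = 2:
  Term 0 contributes -2 + 0 · 2 = -2
  Term 1 contributes 9 + 1 · 2 = 11
  Term 2 contributes 6 + 2 · 2 = 10
p(2) = ⊕ of these = min[-2, 11, 10] = -2.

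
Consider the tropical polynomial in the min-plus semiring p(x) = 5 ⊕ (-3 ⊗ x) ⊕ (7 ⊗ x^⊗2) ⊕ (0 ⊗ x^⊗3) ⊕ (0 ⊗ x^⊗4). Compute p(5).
p(5) = 2

A tropical monomial a ⊗ x^⊗i evaluates to a + i · x. Evaluating each term at x = 5:
  Term 0 contributes 5 + 0 · 5 = 5
  Term 1 contributes -3 + 1 · 5 = 2
  Term 2 contributes 7 + 2 · 5 = 17
  Term 3 contributes 0 + 3 · 5 = 15
  Term 4 contributes 0 + 4 · 5 = 20
p(5) = ⊕ of these = min[5, 2, 17, 15, 20] = 2.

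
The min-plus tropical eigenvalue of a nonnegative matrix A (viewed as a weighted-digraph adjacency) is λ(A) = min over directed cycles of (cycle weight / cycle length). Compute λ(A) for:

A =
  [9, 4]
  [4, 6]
λ(A) = 4

Enumerate directed cycles and compute their means (weight / length). Sample:
  cycle 0 → 0: weight = 9, length = 1, mean = 9/1 ≈ 9.000
  cycle 1 → 1: weight = 6, length = 1, mean = 6/1 ≈ 6.000
  cycle 0 → 1 → 0: weight = 8, length = 2, mean = 8/2 ≈ 4.000
  cycle 1 → 0 → 1: weight = 8, length = 2, mean = 8/2 ≈ 4.000
Minimum mean = 4.000, attained e.g. along the cycle 0 → 1 → 0 with weight 8 and length 2. So λ(A) = 8/2 = 4.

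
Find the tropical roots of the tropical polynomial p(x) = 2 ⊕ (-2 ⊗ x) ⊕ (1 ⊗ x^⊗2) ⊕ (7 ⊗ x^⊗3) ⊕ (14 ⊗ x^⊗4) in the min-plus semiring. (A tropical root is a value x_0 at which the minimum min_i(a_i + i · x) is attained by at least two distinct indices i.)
Roots: {-7, -6, -3, 4}

Each tropical root is a break point of the lower envelope of the lines y = a_i + i · x (there are 5 lines, with slopes 0, 1, ..., 4). Only the lines that attain the minimum somewhere contribute to roots; other lines are dominated. Here the surviving (envelope) indices are i = 4, i = 3, i = 2, i = 1, i = 0.
Intersections between consecutive envelope lines give the roots: for adjacent envelope indices i < j the intersection is x = (a_i − a_j) / (j − i). Reading off the sorted break points: {-7, -6, -3, 4}.
Verification: at each break x_0, at least two indices attain the minimum of min_i(a_i + i · x_0).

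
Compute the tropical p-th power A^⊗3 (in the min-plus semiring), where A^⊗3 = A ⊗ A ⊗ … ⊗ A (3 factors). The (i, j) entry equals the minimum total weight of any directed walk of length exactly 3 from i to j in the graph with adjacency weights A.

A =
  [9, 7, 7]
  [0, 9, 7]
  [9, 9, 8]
A^⊗3 =
  [16, 14, 14]
  [7, 16, 14]
  [16, 16, 16]

Each entry (A^⊗3)_ij equals the minimum over all length-3 walks i = v_0 → v_1 → … → v_3 = j of Σ_t A[v_t][v_{t+1}]. For example, for (i, j) = (0, 2) we minimise over 9 possible intermediate vertex sequences; the minimum is 14, attained along the walk 0 → 1 → 0 → 2.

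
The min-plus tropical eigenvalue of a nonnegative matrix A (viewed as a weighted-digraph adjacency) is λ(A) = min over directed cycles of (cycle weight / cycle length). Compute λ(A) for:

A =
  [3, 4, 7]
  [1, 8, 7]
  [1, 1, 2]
λ(A) = 2

Enumerate directed cycles and compute their means (weight / length). Sample:
  cycle 0 → 0: weight = 3, length = 1, mean = 3/1 ≈ 3.000
  cycle 1 → 1: weight = 8, length = 1, mean = 8/1 ≈ 8.000
  cycle 2 → 2: weight = 2, length = 1, mean = 2/1 ≈ 2.000
  cycle 0 → 1 → 0: weight = 5, length = 2, mean = 5/2 ≈ 2.500
  cycle 0 → 2 → 0: weight = 8, length = 2, mean = 8/2 ≈ 4.000
  cycle 1 → 0 → 1: weight = 5, length = 2, mean = 5/2 ≈ 2.500
Minimum mean = 2.000, attained e.g. along the cycle 2 → 2 with weight 2 and length 1. So λ(A) = 2/1 = 2.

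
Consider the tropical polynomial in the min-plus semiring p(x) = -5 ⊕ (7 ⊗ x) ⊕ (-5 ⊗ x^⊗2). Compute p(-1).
p(-1) = -7

A tropical monomial a ⊗ x^⊗i evaluates to a + i · x. Evaluating each term at x = -1:
  Term 0 contributes -5 + 0 · -1 = -5
  Term 1 contributes 7 + 1 · -1 = 6
  Term 2 contributes -5 + 2 · -1 = -7
p(-1) = ⊕ of these = min[-5, 6, -7] = -7.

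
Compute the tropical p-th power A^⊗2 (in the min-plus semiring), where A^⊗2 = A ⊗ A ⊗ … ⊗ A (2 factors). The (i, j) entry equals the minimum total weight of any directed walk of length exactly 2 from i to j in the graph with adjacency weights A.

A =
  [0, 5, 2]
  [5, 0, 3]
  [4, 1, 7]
A^⊗2 =
  [0, 3, 2]
  [5, 0, 3]
  [4, 1, 4]

Each entry (A^⊗2)_ij equals the minimum over all length-2 walks i = v_0 → v_1 → … → v_2 = j of Σ_t A[v_t][v_{t+1}]. For example, for (i, j) = (0, 2) we minimise over 3 possible intermediate vertex sequences; the minimum is 2, attained along the walk 0 → 0 → 2.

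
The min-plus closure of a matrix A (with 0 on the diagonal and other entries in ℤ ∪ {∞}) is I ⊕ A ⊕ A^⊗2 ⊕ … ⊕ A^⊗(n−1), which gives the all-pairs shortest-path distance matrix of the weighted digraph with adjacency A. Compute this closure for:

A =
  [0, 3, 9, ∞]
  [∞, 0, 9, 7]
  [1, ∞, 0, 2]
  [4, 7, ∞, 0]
Closure =
  [0, 3, 9, 10]
  [10, 0, 9, 7]
  [1, 4, 0, 2]
  [4, 7, 13, 0]

This is the Floyd-Warshall all-pairs shortest-path computation. For each intermediate vertex k = 0, 1, …, 3, update dist[i][j] ← min(dist[i][j], dist[i][k] + dist[k][j]). The final matrix gives, for each (i, j), the minimum total weight of any directed path from i to j (possibly empty when i = j).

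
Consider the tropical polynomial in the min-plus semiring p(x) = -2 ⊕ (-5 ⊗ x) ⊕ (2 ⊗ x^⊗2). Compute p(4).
p(4) = -2

A tropical monomial a ⊗ x^⊗i evaluates to a + i · x. Evaluating each term at x = 4:
  Term 0 contributes -2 + 0 · 4 = -2
  Term 1 contributes -5 + 1 · 4 = -1
  Term 2 contributes 2 + 2 · 4 = 10
p(4) = ⊕ of these = min[-2, -1, 10] = -2.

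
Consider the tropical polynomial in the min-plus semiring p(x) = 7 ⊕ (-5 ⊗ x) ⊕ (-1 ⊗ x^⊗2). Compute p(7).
p(7) = 2

A tropical monomial a ⊗ x^⊗i evaluates to a + i · x. Evaluating each term at x = 7:
  Term 0 contributes 7 + 0 · 7 = 7
  Term 1 contributes -5 + 1 · 7 = 2
  Term 2 contributes -1 + 2 · 7 = 13
p(7) = ⊕ of these = min[7, 2, 13] = 2.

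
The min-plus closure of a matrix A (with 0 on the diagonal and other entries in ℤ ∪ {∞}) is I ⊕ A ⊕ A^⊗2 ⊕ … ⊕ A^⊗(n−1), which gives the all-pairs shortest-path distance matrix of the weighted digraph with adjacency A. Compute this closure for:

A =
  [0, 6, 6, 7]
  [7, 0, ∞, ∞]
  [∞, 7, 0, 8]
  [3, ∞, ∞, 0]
Closure =
  [0, 6, 6, 7]
  [7, 0, 13, 14]
  [11, 7, 0, 8]
  [3, 9, 9, 0]

This is the Floyd-Warshall all-pairs shortest-path computation. For each intermediate vertex k = 0, 1, …, 3, update dist[i][j] ← min(dist[i][j], dist[i][k] + dist[k][j]). The final matrix gives, for each (i, j), the minimum total weight of any directed path from i to j (possibly empty when i = j).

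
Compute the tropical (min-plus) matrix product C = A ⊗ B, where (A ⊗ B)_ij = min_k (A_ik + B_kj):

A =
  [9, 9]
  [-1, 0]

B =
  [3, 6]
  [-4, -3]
A ⊗ B =
  [5, 6]
  [-4, -3]

Apply the min-plus product entry-by-entry:
  C[0][0] = min over k of (A[0][0] + B[0][0] = 9 + 3 = 12, A[0][1] + B[1][0] = 9 + -4 = 5) = 5 (attained at k = 1)
  C[0][1] = min over k of (A[0][0] + B[0][1] = 9 + 6 = 15, A[0][1] + B[1][1] = 9 + -3 = 6) = 6 (attained at k = 1)
  C[1][0] = min over k of (A[1][0] + B[0][0] = -1 + 3 = 2, A[1][1] + B[1][0] = 0 + -4 = -4) = -4 (attained at k = 1)
  C[1][1] = min over k of (A[1][0] + B[0][1] = -1 + 6 = 5, A[1][1] + B[1][1] = 0 + -3 = -3) = -3 (attained at k = 1)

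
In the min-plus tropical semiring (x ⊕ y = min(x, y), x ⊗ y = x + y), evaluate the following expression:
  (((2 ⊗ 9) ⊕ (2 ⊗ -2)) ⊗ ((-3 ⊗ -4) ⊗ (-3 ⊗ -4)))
(((2 ⊗ 9) ⊕ (2 ⊗ -2)) ⊗ ((-3 ⊗ -4) ⊗ (-3 ⊗ -4))) = -14

Expand innermost to outermost. Recall ⊕ takes the minimum of its arguments and ⊗ takes their sum. Working out the expression (((2 ⊗ 9) ⊕ (2 ⊗ -2)) ⊗ ((-3 ⊗ -4) ⊗ (-3 ⊗ -4))) gives -14.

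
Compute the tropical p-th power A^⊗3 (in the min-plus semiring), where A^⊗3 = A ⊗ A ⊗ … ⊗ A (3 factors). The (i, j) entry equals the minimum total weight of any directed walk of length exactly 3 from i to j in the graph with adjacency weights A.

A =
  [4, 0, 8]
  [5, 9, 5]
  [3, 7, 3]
A^⊗3 =
  [8, 5, 8]
  [10, 8, 10]
  [8, 6, 8]

Each entry (A^⊗3)_ij equals the minimum over all length-3 walks i = v_0 → v_1 → … → v_3 = j of Σ_t A[v_t][v_{t+1}]. For example, for (i, j) = (0, 2) we minimise over 9 possible intermediate vertex sequences; the minimum is 8, attained along the walk 0 → 1 → 2 → 2.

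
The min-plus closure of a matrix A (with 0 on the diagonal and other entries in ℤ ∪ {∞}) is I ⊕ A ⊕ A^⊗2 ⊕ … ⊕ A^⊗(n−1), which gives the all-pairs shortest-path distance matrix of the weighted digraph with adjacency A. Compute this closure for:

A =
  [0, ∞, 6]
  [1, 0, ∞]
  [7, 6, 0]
Closure =
  [0, 12, 6]
  [1, 0, 7]
  [7, 6, 0]

This is the Floyd-Warshall all-pairs shortest-path computation. For each intermediate vertex k = 0, 1, …, 2, update dist[i][j] ← min(dist[i][j], dist[i][k] + dist[k][j]). The final matrix gives, for each (i, j), the minimum total weight of any directed path from i to j (possibly empty when i = j).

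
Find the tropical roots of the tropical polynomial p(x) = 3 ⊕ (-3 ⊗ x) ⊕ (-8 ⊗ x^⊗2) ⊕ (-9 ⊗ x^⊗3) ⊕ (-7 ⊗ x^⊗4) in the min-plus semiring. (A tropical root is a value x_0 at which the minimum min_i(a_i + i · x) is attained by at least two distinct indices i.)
Roots: {-2, 1, 5, 6}

Each tropical root is a break point of the lower envelope of the lines y = a_i + i · x (there are 5 lines, with slopes 0, 1, ..., 4). Only the lines that attain the minimum somewhere contribute to roots; other lines are dominated. Here the surviving (envelope) indices are i = 4, i = 3, i = 2, i = 1, i = 0.
Intersections between consecutive envelope lines give the roots: for adjacent envelope indices i < j the intersection is x = (a_i − a_j) / (j − i). Reading off the sorted break points: {-2, 1, 5, 6}.
Verification: at each break x_0, at least two indices attain the minimum of min_i(a_i + i · x_0).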